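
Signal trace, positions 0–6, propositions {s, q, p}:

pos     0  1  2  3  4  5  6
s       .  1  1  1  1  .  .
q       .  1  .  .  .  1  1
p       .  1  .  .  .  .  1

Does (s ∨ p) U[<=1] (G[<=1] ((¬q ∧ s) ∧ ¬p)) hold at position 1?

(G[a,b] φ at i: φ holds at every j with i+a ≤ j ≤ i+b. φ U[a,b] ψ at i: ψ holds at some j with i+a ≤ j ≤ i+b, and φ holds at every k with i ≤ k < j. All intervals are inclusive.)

Need some j in [1,2] with G[<=1] ((¬q ∧ s) ∧ ¬p), and (s ∨ p) at every k in [1,j-1].
  j=1: G[<=1] ((¬q ∧ s) ∧ ¬p) — fails at 1.
  j=2: G[<=1] ((¬q ∧ s) ∧ ¬p) holds; (s ∨ p) holds at every k in [1,1] → satisfied.

True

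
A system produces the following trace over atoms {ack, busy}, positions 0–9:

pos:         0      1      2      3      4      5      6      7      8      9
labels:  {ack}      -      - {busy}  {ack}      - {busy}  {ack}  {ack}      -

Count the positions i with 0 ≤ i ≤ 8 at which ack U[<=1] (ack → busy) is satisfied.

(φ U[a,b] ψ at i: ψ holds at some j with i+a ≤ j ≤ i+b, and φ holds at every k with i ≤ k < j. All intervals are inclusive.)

Evaluate at each i in [0,8]:
  i=0: ✓ (rhs at j=1; lhs holds on [0,0])
  i=1: ✓ (rhs at j=1)
  i=2: ✓ (rhs at j=2)
  i=3: ✓ (rhs at j=3)
  i=4: ✓ (rhs at j=5; lhs holds on [4,4])
  i=5: ✓ (rhs at j=5)
  i=6: ✓ (rhs at j=6)
  i=7: ✗ (no rhs in [7,8])
  i=8: ✓ (rhs at j=9; lhs holds on [8,8])
Positions where it holds: {0, 1, 2, 3, 4, 5, 6, 8} → 8.

8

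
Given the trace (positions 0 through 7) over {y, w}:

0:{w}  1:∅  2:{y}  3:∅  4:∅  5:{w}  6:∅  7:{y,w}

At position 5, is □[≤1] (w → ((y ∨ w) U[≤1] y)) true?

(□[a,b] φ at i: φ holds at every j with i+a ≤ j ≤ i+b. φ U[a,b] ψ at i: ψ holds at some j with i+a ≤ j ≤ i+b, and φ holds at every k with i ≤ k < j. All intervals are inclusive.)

Check (w → ((y ∨ w) U[≤1] y)) at every j in [5,6]:
  j=5: antecedent true; consequent fails → ✗
  j=6: antecedent false → ✓
Fails at j=5 → formula fails.

Does not hold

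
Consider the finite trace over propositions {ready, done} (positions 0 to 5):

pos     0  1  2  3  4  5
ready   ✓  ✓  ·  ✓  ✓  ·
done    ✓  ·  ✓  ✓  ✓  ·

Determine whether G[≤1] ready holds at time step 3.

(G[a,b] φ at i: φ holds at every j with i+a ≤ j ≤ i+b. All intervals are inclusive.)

True

Check ready at every j in [3,4]:
  j=3: true
  j=4: true
All positions satisfy it → formula holds.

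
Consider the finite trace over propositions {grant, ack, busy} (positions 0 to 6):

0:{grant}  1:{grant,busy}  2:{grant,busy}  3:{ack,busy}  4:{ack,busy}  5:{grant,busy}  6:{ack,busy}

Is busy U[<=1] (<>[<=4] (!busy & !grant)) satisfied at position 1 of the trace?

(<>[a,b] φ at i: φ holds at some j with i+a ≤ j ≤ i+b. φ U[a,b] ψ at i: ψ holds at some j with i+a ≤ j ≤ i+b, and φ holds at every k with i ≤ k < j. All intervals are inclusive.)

Need some j in [1,2] with <>[<=4] (!busy & !grant), and busy at every k in [1,j-1].
  j=1: <>[<=4] (!busy & !grant) — fails (none in [1,5]).
  j=2: <>[<=4] (!busy & !grant) — fails (none in [2,6]).
No j in the window works → until fails.

False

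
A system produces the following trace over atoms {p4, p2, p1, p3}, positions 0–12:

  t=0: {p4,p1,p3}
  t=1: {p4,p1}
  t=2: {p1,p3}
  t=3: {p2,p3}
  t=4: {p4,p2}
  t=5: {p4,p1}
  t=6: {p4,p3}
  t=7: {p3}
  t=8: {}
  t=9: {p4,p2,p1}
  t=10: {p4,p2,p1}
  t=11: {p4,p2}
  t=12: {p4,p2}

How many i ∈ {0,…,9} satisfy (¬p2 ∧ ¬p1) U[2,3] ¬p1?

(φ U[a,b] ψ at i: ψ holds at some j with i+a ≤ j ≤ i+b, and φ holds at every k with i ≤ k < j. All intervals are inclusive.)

1

Evaluate at each i in [0,9]:
  i=0: ✗ (lhs fails at k=0 before rhs at j=3)
  i=1: ✗ (lhs fails at k=1 before rhs at j=3)
  i=2: ✗ (lhs fails at k=2 before rhs at j=4)
  i=3: ✗ (lhs fails at k=3 before rhs at j=6)
  i=4: ✗ (lhs fails at k=4 before rhs at j=6)
  i=5: ✗ (lhs fails at k=5 before rhs at j=7)
  i=6: ✓ (rhs at j=8; lhs holds on [6,7])
  i=7: ✗ (no rhs in [9,10])
  i=8: ✗ (lhs fails at k=9 before rhs at j=11)
  i=9: ✗ (lhs fails at k=9 before rhs at j=11)
Positions where it holds: {6} → 1.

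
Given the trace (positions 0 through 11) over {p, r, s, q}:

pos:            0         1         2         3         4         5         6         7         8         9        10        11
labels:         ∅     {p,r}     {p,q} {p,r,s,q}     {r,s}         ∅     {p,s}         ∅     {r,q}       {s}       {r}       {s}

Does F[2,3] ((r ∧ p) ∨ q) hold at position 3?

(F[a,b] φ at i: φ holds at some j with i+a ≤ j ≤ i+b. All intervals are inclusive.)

Check ((r ∧ p) ∨ q) at each j in [5,6]:
  j=5: false
  j=6: false
No position in the window satisfies it → formula fails.

No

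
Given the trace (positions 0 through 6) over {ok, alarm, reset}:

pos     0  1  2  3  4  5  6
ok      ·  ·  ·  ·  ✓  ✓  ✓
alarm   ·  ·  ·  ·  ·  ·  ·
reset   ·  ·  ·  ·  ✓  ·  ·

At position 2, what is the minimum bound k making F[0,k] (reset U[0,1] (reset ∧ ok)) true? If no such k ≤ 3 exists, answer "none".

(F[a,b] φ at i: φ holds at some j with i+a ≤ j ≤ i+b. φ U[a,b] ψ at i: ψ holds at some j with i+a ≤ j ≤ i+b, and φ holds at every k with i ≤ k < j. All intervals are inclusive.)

Scan j = 2,3,… for (reset U[0,1] (reset ∧ ok)):
  j=2: fails
  j=3: fails
  j=4: holds
First hit at j=4, so smallest k = 4-2 = 2.

2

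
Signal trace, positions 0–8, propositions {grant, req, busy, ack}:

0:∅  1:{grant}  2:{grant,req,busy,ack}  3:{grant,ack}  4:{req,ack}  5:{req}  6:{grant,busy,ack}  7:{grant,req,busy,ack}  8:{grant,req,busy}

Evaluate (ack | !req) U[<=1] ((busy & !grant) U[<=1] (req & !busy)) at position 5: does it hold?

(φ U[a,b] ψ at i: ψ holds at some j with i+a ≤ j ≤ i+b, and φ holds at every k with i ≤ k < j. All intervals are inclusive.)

Holds

Need some j in [5,6] with ((busy & !grant) U[<=1] (req & !busy)), and (ack | !req) at every k in [5,j-1].
  j=5: ((busy & !grant) U[<=1] (req & !busy)) holds; no prefix to check → satisfied.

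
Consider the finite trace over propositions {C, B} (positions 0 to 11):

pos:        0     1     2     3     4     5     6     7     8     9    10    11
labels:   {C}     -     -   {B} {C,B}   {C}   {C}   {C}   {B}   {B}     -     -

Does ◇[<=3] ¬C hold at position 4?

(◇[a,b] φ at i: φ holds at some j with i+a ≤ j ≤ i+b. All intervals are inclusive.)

Check ¬C at each j in [4,7]:
  j=4: false
  j=5: false
  j=6: false
  j=7: false
No position in the window satisfies it → formula fails.

No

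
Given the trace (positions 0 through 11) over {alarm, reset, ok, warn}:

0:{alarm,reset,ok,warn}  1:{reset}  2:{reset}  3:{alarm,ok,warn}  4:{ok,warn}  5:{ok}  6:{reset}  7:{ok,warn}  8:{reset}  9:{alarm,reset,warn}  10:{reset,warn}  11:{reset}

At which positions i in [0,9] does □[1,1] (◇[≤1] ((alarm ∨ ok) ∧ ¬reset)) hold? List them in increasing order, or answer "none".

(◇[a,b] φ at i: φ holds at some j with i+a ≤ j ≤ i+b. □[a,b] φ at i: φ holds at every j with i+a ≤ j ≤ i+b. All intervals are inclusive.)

Evaluate at each i in [0,9]:
  i=0: ✗ (fails at j=1)
  i=1: ✓ (all of [2,2])
  i=2: ✓ (all of [3,3])
  i=3: ✓ (all of [4,4])
  i=4: ✓ (all of [5,5])
  i=5: ✓ (all of [6,6])
  i=6: ✓ (all of [7,7])
  i=7: ✗ (fails at j=8)
  i=8: ✗ (fails at j=9)
  i=9: ✗ (fails at j=10)

1, 2, 3, 4, 5, 6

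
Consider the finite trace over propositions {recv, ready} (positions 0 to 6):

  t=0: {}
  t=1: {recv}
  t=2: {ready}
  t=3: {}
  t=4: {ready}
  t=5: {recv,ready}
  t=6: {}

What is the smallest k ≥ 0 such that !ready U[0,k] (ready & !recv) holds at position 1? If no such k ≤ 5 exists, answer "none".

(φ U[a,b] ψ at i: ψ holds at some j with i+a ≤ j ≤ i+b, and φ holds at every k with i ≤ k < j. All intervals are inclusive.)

Need earliest j ≥ 1 with (ready & !recv), and !ready at every k in [1,j-1].
  j=1: rhs fails.
  j=2: rhs holds; lhs holds on [1,1]. k = 1.

1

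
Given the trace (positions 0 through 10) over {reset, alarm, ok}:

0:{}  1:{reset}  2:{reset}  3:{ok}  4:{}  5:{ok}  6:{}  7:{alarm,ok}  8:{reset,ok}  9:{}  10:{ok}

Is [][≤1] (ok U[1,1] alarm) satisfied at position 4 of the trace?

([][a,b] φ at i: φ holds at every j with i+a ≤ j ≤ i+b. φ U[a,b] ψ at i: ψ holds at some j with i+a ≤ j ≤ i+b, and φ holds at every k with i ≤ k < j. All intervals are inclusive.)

Does not hold

Check (ok U[1,1] alarm) at every j in [4,5]:
  j=4: fails
  j=5: fails
Fails at j=4 → formula fails.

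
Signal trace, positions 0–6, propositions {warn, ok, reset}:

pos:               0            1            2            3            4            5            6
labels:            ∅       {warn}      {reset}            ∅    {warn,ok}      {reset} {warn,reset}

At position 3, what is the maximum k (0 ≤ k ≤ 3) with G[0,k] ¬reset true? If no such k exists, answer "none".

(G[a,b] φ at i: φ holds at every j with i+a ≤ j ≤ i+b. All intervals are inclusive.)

¬reset must hold from j=3 onward; find where it first fails.
  j=3: holds
  j=4: holds
  j=5: fails
Holds on [3,4], so largest k = 1.

1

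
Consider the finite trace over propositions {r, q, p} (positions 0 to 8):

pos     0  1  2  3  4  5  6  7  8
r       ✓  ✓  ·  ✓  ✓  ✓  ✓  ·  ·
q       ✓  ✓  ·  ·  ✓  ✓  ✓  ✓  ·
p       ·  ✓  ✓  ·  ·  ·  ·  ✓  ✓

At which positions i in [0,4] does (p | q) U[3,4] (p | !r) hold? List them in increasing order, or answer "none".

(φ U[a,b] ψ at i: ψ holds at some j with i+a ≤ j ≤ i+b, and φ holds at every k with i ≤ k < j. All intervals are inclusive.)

Evaluate at each i in [0,4]:
  i=0: ✗ (no rhs in [3,4])
  i=1: ✗ (no rhs in [4,5])
  i=2: ✗ (no rhs in [5,6])
  i=3: ✗ (lhs fails at k=3 before rhs at j=7)
  i=4: ✓ (rhs at j=7; lhs holds on [4,6])

4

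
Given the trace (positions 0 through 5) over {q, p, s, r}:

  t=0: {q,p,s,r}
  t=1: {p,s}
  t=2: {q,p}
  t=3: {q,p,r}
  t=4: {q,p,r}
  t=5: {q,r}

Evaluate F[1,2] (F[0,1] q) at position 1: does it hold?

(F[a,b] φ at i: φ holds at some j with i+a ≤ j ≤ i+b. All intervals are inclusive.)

Yes

Check F[0,1] q at each j in [2,3]:
  j=2: holds (witness at 2)
  j=3: holds (witness at 3)
Found at j=2 → formula holds.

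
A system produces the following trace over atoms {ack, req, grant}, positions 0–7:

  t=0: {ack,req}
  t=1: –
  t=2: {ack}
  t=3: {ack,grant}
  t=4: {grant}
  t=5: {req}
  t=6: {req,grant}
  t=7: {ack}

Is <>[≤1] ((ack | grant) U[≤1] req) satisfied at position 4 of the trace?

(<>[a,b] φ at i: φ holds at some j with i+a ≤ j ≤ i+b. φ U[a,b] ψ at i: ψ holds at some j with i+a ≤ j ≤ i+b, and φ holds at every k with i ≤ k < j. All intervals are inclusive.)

Yes

Check ((ack | grant) U[≤1] req) at each j in [4,5]:
  j=4: holds
  j=5: holds
Found at j=4 → formula holds.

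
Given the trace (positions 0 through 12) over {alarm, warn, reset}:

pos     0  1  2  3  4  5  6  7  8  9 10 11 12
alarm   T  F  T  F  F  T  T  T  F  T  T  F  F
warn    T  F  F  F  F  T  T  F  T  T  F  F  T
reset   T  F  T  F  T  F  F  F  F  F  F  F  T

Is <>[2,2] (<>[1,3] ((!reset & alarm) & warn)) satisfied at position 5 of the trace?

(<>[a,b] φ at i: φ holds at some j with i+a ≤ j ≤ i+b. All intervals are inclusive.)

Yes

Check <>[1,3] ((!reset & alarm) & warn) at each j in [7,7]:
  j=7: holds (witness at 9)
Found at j=7 → formula holds.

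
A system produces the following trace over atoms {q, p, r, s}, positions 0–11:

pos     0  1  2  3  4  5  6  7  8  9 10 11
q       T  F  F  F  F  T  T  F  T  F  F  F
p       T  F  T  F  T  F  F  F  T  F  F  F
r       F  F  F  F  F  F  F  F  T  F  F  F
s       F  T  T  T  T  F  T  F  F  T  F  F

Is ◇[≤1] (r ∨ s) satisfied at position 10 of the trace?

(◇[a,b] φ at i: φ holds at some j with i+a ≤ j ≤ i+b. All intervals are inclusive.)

Check (r ∨ s) at each j in [10,11]:
  j=10: false
  j=11: false
No position in the window satisfies it → formula fails.

Does not hold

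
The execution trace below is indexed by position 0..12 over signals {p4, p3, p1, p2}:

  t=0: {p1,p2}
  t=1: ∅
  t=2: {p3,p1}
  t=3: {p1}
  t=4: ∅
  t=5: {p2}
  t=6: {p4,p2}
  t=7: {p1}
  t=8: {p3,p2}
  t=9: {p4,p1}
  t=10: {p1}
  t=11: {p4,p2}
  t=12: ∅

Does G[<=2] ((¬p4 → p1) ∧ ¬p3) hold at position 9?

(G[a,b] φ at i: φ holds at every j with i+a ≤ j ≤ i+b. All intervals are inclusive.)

Check ((¬p4 → p1) ∧ ¬p3) at every j in [9,11]:
  j=9: true
  j=10: true
  j=11: true
All positions satisfy it → formula holds.

Yes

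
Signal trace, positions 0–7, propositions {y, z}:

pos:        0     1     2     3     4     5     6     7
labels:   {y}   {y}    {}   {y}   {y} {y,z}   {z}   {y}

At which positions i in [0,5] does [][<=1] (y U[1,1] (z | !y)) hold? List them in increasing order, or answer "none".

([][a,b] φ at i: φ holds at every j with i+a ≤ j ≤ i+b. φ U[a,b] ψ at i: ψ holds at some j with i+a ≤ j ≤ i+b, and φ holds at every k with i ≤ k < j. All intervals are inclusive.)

Evaluate at each i in [0,5]:
  i=0: ✗ (fails at j=0)
  i=1: ✗ (fails at j=2)
  i=2: ✗ (fails at j=2)
  i=3: ✗ (fails at j=3)
  i=4: ✓ (all of [4,5])
  i=5: ✗ (fails at j=6)

4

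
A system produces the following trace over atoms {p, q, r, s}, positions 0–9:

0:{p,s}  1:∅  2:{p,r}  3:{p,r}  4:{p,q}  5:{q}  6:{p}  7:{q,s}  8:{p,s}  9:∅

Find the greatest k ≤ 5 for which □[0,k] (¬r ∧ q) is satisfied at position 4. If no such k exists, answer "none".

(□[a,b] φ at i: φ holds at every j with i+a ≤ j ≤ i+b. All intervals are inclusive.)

(¬r ∧ q) must hold from j=4 onward; find where it first fails.
  j=4: holds
  j=5: holds
  j=6: fails
Holds on [4,5], so largest k = 1.

1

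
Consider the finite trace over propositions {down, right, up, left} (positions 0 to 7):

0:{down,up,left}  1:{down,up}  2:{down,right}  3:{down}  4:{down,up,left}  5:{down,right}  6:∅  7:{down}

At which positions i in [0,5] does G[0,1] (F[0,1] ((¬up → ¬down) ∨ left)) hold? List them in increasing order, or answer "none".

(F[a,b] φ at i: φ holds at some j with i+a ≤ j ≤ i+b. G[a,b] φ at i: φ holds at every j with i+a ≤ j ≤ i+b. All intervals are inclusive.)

Evaluate at each i in [0,5]:
  i=0: ✓ (all of [0,1])
  i=1: ✗ (fails at j=2)
  i=2: ✗ (fails at j=2)
  i=3: ✓ (all of [3,4])
  i=4: ✓ (all of [4,5])
  i=5: ✓ (all of [5,6])

0, 3, 4, 5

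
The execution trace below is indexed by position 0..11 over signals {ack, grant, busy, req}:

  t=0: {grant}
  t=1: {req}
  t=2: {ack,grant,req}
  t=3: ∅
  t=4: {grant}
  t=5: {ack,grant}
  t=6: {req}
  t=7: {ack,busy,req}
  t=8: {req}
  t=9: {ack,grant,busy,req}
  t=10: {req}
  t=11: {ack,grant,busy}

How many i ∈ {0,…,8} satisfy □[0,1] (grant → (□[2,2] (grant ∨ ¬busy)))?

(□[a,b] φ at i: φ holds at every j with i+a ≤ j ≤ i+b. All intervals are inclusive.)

Evaluate at each i in [0,8]:
  i=0: ✓ (all of [0,1])
  i=1: ✓ (all of [1,2])
  i=2: ✓ (all of [2,3])
  i=3: ✓ (all of [3,4])
  i=4: ✗ (fails at j=5)
  i=5: ✗ (fails at j=5)
  i=6: ✓ (all of [6,7])
  i=7: ✓ (all of [7,8])
  i=8: ✓ (all of [8,9])
Positions where it holds: {0, 1, 2, 3, 6, 7, 8} → 7.

7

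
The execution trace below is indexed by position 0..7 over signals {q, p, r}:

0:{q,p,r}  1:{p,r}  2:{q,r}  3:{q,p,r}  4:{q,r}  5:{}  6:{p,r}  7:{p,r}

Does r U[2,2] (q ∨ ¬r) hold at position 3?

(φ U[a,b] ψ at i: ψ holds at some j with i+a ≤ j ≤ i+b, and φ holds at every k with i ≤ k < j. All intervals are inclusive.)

Need some j in [5,5] with (q ∨ ¬r), and r at every k in [3,j-1].
  j=5: (q ∨ ¬r) holds; r holds at every k in [3,4] → satisfied.

True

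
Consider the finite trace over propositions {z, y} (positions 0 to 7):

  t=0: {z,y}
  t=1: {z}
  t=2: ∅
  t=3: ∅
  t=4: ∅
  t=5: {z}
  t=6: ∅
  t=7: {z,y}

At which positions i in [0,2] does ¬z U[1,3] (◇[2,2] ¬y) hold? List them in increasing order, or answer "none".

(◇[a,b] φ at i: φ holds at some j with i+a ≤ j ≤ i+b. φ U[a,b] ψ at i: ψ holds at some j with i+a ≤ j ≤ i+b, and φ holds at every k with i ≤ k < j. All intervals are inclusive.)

Evaluate at each i in [0,2]:
  i=0: ✗ (lhs fails at k=0 before rhs at j=1)
  i=1: ✗ (lhs fails at k=1 before rhs at j=2)
  i=2: ✓ (rhs at j=3; lhs holds on [2,2])

2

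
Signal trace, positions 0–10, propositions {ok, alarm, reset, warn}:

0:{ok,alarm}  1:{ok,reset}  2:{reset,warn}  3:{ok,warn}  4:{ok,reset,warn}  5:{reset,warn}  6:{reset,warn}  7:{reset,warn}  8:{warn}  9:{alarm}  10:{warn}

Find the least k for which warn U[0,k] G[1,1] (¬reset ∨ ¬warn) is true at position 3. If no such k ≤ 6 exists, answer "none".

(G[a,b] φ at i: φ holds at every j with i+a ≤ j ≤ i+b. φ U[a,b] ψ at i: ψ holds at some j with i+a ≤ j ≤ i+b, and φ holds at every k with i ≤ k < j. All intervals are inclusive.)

Need earliest j ≥ 3 with G[1,1] (¬reset ∨ ¬warn), and warn at every k in [3,j-1].
  j=3: rhs fails.
  j=4: rhs fails.
  j=5: rhs fails.
  j=6: rhs fails.
  j=7: rhs holds; lhs holds on [3,6]. k = 4.

4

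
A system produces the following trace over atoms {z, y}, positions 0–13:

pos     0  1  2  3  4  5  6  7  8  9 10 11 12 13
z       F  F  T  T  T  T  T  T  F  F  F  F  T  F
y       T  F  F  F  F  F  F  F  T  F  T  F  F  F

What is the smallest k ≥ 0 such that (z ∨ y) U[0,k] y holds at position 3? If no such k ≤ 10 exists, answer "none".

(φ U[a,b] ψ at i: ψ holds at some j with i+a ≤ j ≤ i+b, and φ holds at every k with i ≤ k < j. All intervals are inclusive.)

Need earliest j ≥ 3 with y, and (z ∨ y) at every k in [3,j-1].
  j=3: rhs fails.
  j=4: rhs fails.
  j=5: rhs fails.
  j=6: rhs fails.
  j=7: rhs fails.
  j=8: rhs holds; lhs holds on [3,7]. k = 5.

5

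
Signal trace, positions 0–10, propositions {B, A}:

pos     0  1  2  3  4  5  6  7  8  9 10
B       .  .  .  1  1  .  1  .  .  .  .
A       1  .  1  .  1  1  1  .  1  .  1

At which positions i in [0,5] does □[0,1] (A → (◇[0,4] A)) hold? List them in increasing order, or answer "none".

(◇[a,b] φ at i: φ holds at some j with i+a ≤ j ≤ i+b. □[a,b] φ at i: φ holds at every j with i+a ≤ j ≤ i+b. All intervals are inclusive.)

0, 1, 2, 3, 4, 5

Evaluate at each i in [0,5]:
  i=0: ✓ (all of [0,1])
  i=1: ✓ (all of [1,2])
  i=2: ✓ (all of [2,3])
  i=3: ✓ (all of [3,4])
  i=4: ✓ (all of [4,5])
  i=5: ✓ (all of [5,6])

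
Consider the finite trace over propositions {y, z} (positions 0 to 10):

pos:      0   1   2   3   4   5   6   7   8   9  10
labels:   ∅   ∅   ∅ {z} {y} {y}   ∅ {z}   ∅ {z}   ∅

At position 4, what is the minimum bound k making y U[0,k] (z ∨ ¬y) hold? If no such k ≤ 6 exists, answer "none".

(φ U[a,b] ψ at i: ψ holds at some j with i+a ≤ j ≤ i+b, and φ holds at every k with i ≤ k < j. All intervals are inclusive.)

2

Need earliest j ≥ 4 with (z ∨ ¬y), and y at every k in [4,j-1].
  j=4: rhs fails.
  j=5: rhs fails.
  j=6: rhs holds; lhs holds on [4,5]. k = 2.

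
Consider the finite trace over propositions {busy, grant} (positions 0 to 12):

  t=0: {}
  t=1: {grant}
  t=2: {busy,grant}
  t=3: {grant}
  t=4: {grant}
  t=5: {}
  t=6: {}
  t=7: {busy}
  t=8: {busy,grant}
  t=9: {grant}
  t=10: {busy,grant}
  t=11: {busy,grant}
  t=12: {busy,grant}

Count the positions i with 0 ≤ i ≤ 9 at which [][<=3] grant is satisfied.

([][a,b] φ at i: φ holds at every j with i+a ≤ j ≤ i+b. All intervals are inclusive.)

3

Evaluate at each i in [0,9]:
  i=0: ✗ (fails at j=0)
  i=1: ✓ (all of [1,4])
  i=2: ✗ (fails at j=5)
  i=3: ✗ (fails at j=5)
  i=4: ✗ (fails at j=5)
  i=5: ✗ (fails at j=5)
  i=6: ✗ (fails at j=6)
  i=7: ✗ (fails at j=7)
  i=8: ✓ (all of [8,11])
  i=9: ✓ (all of [9,12])
Positions where it holds: {1, 8, 9} → 3.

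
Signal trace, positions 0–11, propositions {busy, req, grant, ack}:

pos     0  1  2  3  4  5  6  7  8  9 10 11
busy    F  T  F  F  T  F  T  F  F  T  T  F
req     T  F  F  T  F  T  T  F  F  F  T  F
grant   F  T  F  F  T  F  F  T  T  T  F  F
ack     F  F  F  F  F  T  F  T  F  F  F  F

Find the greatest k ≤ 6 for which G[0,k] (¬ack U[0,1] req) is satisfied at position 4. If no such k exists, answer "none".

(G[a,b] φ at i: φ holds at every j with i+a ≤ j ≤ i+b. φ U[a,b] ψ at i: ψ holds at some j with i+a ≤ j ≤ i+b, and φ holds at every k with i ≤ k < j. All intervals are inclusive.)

(¬ack U[0,1] req) must hold from j=4 onward; find where it first fails.
  j=4: holds
  j=5: holds
  j=6: holds
  j=7: fails
Holds on [4,6], so largest k = 2.

2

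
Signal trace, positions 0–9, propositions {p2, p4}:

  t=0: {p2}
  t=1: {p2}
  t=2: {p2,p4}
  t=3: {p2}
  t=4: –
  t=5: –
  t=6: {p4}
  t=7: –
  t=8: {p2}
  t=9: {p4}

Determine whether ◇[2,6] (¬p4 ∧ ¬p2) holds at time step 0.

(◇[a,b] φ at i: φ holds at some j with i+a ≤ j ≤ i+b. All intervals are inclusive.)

Check (¬p4 ∧ ¬p2) at each j in [2,6]:
  j=2: false
  j=3: false
  j=4: true
  j=5: true
  j=6: false
Found at j=4 → formula holds.

Holds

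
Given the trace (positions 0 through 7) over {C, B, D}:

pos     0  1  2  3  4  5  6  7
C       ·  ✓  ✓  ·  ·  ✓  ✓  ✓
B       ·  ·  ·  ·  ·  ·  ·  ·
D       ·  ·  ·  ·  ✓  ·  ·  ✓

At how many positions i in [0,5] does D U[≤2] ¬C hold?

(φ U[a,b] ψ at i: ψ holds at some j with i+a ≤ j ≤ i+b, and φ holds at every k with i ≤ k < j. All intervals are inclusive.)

3

Evaluate at each i in [0,5]:
  i=0: ✓ (rhs at j=0)
  i=1: ✗ (lhs fails at k=1 before rhs at j=3)
  i=2: ✗ (lhs fails at k=2 before rhs at j=3)
  i=3: ✓ (rhs at j=3)
  i=4: ✓ (rhs at j=4)
  i=5: ✗ (no rhs in [5,7])
Positions where it holds: {0, 3, 4} → 3.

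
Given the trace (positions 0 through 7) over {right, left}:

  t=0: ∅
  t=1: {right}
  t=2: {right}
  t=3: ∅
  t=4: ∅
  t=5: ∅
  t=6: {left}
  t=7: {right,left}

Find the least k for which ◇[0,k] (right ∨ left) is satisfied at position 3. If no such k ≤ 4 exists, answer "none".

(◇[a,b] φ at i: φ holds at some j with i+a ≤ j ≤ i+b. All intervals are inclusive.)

Scan j = 3,4,… for (right ∨ left):
  j=3: fails
  j=4: fails
  j=5: fails
  j=6: holds
First hit at j=6, so smallest k = 6-3 = 3.

3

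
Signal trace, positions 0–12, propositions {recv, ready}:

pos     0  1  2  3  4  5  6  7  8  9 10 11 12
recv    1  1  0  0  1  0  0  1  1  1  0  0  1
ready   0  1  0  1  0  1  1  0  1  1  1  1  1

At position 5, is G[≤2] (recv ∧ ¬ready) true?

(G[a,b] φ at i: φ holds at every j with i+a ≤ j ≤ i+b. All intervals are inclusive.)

False

Check (recv ∧ ¬ready) at every j in [5,7]:
  j=5: false
  j=6: false
  j=7: true
Fails at j=5 → formula fails.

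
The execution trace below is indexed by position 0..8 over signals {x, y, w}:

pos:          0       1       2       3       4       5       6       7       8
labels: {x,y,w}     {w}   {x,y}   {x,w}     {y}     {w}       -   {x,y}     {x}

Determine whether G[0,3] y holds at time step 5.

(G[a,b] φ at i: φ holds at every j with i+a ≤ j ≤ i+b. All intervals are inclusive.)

No

Check y at every j in [5,8]:
  j=5: false
  j=6: false
  j=7: true
  j=8: false
Fails at j=5 → formula fails.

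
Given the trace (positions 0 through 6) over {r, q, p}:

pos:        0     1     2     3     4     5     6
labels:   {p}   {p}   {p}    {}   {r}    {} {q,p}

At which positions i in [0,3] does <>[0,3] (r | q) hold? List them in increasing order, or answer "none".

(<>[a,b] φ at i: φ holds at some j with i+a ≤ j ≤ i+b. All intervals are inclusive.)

1, 2, 3

Evaluate at each i in [0,3]:
  i=0: ✗ (none in [0,3])
  i=1: ✓ (witness j=4)
  i=2: ✓ (witness j=4)
  i=3: ✓ (witness j=4)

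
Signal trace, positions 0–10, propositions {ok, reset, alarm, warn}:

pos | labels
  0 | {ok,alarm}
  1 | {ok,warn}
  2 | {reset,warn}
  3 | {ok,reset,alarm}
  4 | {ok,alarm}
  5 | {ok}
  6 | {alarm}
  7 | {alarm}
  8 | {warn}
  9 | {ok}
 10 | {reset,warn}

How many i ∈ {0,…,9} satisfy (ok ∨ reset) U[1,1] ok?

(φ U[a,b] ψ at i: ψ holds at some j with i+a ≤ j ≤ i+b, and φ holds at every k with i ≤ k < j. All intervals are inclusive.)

4

Evaluate at each i in [0,9]:
  i=0: ✓ (rhs at j=1; lhs holds on [0,0])
  i=1: ✗ (no rhs in [2,2])
  i=2: ✓ (rhs at j=3; lhs holds on [2,2])
  i=3: ✓ (rhs at j=4; lhs holds on [3,3])
  i=4: ✓ (rhs at j=5; lhs holds on [4,4])
  i=5: ✗ (no rhs in [6,6])
  i=6: ✗ (no rhs in [7,7])
  i=7: ✗ (no rhs in [8,8])
  i=8: ✗ (lhs fails at k=8 before rhs at j=9)
  i=9: ✗ (no rhs in [10,10])
Positions where it holds: {0, 2, 3, 4} → 4.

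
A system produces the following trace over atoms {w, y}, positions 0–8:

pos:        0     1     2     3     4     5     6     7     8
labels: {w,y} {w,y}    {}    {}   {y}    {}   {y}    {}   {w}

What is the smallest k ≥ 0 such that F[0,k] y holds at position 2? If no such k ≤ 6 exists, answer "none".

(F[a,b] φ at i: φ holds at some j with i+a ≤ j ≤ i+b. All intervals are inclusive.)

Scan j = 2,3,… for y:
  j=2: fails
  j=3: fails
  j=4: holds
First hit at j=4, so smallest k = 4-2 = 2.

2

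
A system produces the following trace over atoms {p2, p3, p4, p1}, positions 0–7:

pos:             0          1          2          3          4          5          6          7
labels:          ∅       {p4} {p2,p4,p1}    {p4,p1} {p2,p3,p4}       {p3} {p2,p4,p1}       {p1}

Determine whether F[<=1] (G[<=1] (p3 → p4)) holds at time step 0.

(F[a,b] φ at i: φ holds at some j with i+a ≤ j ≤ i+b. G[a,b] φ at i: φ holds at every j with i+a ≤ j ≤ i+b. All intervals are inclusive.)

Check G[<=1] (p3 → p4) at each j in [0,1]:
  j=0: holds on [0,1]
  j=1: holds on [1,2]
Found at j=0 → formula holds.

Holds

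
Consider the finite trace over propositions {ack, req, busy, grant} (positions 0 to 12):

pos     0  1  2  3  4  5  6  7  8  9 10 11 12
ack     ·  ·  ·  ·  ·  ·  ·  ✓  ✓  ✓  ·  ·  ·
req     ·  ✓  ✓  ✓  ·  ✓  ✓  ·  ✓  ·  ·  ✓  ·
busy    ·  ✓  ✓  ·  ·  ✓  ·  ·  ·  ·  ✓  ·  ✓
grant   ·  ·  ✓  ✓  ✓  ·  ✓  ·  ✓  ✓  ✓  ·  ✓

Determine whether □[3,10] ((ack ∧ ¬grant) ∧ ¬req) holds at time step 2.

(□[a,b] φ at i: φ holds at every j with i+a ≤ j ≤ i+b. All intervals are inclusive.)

False

Check ((ack ∧ ¬grant) ∧ ¬req) at every j in [5,12]:
  j=5: false
  j=6: false
  j=7: true
  j=8: false
  j=9: false
  j=10: false
  j=11: false
  j=12: false
Fails at j=5 → formula fails.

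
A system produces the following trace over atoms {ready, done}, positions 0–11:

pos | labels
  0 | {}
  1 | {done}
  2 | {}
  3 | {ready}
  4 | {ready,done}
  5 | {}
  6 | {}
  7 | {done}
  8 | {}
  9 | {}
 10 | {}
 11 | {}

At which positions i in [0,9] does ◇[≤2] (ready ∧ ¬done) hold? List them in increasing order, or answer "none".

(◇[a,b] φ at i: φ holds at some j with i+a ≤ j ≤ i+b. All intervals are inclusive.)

1, 2, 3

Evaluate at each i in [0,9]:
  i=0: ✗ (none in [0,2])
  i=1: ✓ (witness j=3)
  i=2: ✓ (witness j=3)
  i=3: ✓ (witness j=3)
  i=4: ✗ (none in [4,6])
  i=5: ✗ (none in [5,7])
  i=6: ✗ (none in [6,8])
  i=7: ✗ (none in [7,9])
  i=8: ✗ (none in [8,10])
  i=9: ✗ (none in [9,11])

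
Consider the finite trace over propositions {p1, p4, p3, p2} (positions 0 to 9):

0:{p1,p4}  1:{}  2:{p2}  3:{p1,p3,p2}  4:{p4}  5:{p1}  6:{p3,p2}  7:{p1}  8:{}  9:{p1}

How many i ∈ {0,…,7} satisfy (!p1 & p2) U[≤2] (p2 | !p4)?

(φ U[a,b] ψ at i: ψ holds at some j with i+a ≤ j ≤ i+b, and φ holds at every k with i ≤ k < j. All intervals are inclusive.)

Evaluate at each i in [0,7]:
  i=0: ✗ (lhs fails at k=0 before rhs at j=1)
  i=1: ✓ (rhs at j=1)
  i=2: ✓ (rhs at j=2)
  i=3: ✓ (rhs at j=3)
  i=4: ✗ (lhs fails at k=4 before rhs at j=5)
  i=5: ✓ (rhs at j=5)
  i=6: ✓ (rhs at j=6)
  i=7: ✓ (rhs at j=7)
Positions where it holds: {1, 2, 3, 5, 6, 7} → 6.

6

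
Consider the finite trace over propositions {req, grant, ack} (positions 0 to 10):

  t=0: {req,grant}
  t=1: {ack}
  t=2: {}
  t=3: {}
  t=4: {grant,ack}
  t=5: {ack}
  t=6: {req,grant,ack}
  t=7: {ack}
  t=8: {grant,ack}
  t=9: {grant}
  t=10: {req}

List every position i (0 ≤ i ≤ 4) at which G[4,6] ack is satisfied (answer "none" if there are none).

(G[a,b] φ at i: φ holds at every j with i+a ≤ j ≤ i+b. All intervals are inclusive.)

0, 1, 2

Evaluate at each i in [0,4]:
  i=0: ✓ (all of [4,6])
  i=1: ✓ (all of [5,7])
  i=2: ✓ (all of [6,8])
  i=3: ✗ (fails at j=9)
  i=4: ✗ (fails at j=9)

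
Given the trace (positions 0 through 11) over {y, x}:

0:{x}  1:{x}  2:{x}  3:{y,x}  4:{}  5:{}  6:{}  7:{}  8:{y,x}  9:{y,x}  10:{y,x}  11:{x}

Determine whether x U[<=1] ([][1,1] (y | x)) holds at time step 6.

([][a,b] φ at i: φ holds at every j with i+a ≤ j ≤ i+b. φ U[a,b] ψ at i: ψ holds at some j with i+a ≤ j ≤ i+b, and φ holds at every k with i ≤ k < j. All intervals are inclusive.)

Need some j in [6,7] with [][1,1] (y | x), and x at every k in [6,j-1].
  j=6: [][1,1] (y | x) — fails at 7.
  j=7: [][1,1] (y | x) holds, but x fails at k=6 → not this j.
No j in the window works → until fails.

No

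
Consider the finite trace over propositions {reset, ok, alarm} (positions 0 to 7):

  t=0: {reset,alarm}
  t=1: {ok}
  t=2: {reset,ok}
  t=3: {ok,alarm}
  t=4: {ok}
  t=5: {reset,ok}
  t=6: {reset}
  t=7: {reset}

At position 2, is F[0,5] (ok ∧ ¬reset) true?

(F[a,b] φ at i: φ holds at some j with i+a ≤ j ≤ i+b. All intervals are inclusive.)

Yes

Check (ok ∧ ¬reset) at each j in [2,7]:
  j=2: false
  j=3: true
  j=4: true
  j=5: false
  j=6: false
  j=7: false
Found at j=3 → formula holds.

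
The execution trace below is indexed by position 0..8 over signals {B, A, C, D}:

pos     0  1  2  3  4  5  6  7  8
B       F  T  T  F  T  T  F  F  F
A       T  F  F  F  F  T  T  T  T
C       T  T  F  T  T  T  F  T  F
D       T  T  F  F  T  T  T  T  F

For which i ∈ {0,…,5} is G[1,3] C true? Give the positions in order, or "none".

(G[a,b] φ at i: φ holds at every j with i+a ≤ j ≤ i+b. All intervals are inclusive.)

2

Evaluate at each i in [0,5]:
  i=0: ✗ (fails at j=2)
  i=1: ✗ (fails at j=2)
  i=2: ✓ (all of [3,5])
  i=3: ✗ (fails at j=6)
  i=4: ✗ (fails at j=6)
  i=5: ✗ (fails at j=6)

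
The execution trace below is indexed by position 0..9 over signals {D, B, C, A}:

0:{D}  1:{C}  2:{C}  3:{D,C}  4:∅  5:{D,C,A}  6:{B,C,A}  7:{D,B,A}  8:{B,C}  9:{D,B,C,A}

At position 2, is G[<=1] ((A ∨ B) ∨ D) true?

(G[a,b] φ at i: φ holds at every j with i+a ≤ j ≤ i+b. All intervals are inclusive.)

Does not hold

Check ((A ∨ B) ∨ D) at every j in [2,3]:
  j=2: false
  j=3: true
Fails at j=2 → formula fails.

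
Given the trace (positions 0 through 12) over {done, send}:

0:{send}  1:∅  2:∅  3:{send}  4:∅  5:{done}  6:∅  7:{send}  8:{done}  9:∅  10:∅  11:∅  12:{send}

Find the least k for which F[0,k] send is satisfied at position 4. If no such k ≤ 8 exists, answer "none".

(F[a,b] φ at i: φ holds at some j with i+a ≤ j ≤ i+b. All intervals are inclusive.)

Scan j = 4,5,… for send:
  j=4: fails
  j=5: fails
  j=6: fails
  j=7: holds
First hit at j=7, so smallest k = 7-4 = 3.

3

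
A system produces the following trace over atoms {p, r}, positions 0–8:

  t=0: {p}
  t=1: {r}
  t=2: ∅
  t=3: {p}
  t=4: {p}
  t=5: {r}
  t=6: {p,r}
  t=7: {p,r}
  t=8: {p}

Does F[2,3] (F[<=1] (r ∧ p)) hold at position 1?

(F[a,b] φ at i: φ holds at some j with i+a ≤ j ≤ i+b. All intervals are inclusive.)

Does not hold

Check F[<=1] (r ∧ p) at each j in [3,4]:
  j=3: fails (none in [3,4])
  j=4: fails (none in [4,5])
No position in the window satisfies it → formula fails.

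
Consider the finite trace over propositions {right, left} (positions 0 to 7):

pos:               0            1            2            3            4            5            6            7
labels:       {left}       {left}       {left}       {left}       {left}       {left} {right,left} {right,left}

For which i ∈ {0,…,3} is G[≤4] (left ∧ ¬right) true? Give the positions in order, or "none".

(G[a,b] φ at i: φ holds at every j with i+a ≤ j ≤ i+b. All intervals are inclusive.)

0, 1

Evaluate at each i in [0,3]:
  i=0: ✓ (all of [0,4])
  i=1: ✓ (all of [1,5])
  i=2: ✗ (fails at j=6)
  i=3: ✗ (fails at j=6)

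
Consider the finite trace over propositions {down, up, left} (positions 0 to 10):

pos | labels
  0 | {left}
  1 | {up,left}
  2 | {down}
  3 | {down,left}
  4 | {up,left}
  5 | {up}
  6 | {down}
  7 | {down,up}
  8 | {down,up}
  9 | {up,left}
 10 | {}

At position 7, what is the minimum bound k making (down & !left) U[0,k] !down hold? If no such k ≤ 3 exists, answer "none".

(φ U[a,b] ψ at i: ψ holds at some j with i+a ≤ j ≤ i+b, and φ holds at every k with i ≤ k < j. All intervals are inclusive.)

Need earliest j ≥ 7 with !down, and (down & !left) at every k in [7,j-1].
  j=7: rhs fails.
  j=8: rhs fails.
  j=9: rhs holds; lhs holds on [7,8]. k = 2.

2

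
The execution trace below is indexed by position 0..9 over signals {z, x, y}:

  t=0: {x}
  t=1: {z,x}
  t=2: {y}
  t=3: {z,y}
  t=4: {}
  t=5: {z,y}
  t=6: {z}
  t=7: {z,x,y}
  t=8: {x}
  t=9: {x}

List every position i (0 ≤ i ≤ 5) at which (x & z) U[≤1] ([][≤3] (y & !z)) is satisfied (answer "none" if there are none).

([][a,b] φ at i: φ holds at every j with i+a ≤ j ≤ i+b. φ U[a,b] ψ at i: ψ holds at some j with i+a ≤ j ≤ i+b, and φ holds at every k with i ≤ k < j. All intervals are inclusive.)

Evaluate at each i in [0,5]:
  i=0: ✗ (no rhs in [0,1])
  i=1: ✗ (no rhs in [1,2])
  i=2: ✗ (no rhs in [2,3])
  i=3: ✗ (no rhs in [3,4])
  i=4: ✗ (no rhs in [4,5])
  i=5: ✗ (no rhs in [5,6])

none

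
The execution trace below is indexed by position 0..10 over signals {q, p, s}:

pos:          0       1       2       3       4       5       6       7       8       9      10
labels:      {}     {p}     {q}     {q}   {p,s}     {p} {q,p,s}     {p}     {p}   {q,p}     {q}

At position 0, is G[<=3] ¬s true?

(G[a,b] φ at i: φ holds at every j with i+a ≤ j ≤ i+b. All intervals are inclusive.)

Check ¬s at every j in [0,3]:
  j=0: true
  j=1: true
  j=2: true
  j=3: true
All positions satisfy it → formula holds.

True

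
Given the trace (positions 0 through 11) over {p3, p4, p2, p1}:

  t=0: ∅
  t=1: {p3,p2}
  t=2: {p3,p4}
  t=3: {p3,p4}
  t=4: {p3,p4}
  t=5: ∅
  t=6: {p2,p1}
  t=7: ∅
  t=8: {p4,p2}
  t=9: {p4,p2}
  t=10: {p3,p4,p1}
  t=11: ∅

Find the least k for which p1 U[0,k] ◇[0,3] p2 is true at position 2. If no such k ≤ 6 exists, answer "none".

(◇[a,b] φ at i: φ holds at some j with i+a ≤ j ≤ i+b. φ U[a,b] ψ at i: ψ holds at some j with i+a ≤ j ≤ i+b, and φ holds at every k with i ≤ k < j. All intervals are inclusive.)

none

Need earliest j ≥ 2 with ◇[0,3] p2, and p1 at every k in [2,j-1].
  j=2: rhs fails.
  j=3: rhs holds but lhs fails at k=2.
  j=4: rhs holds but lhs fails at k=2.
  j=5: rhs holds but lhs fails at k=2.
  j=6: rhs holds but lhs fails at k=2.
  j=7: rhs holds but lhs fails at k=2.
  j=8: rhs holds but lhs fails at k=2.
No witness within the range → none.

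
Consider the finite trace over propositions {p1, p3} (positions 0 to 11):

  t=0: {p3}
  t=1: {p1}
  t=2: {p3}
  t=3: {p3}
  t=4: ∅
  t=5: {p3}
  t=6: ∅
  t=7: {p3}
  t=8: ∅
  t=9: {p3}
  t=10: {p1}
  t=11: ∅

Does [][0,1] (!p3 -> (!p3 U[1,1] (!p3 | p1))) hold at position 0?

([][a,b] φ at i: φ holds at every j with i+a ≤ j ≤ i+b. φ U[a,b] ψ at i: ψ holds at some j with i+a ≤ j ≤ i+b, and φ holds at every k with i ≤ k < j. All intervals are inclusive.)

Check (!p3 -> (!p3 U[1,1] (!p3 | p1))) at every j in [0,1]:
  j=0: antecedent false → ✓
  j=1: antecedent true; consequent fails → ✗
Fails at j=1 → formula fails.

Does not hold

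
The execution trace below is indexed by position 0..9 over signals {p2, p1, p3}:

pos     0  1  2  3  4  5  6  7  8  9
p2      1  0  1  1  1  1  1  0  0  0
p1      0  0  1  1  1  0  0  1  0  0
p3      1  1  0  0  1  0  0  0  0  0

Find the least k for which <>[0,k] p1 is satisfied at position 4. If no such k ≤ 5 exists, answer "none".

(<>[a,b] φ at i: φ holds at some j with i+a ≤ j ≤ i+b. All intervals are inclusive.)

Scan j = 4,5,… for p1:
  j=4: holds
First hit at j=4, so smallest k = 4-4 = 0.

0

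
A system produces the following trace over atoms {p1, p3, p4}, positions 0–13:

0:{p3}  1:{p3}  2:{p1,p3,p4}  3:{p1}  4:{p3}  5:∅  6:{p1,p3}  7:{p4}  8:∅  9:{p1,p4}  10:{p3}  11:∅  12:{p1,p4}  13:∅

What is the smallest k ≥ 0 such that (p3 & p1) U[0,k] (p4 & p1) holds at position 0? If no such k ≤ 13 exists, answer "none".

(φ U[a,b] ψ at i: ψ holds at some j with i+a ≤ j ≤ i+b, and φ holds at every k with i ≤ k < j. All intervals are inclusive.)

none

Need earliest j ≥ 0 with (p4 & p1), and (p3 & p1) at every k in [0,j-1].
  j=0: rhs fails.
  j=1: rhs fails.
  j=2: rhs holds but lhs fails at k=0.
  j=3: rhs fails.
  j=4: rhs fails.
  j=5: rhs fails.
  j=6: rhs fails.
  j=7: rhs fails.
  j=8: rhs fails.
  j=9: rhs holds but lhs fails at k=0.
  j=10: rhs fails.
  j=11: rhs fails.
  j=12: rhs holds but lhs fails at k=0.
  j=13: rhs fails.
No witness within the range → none.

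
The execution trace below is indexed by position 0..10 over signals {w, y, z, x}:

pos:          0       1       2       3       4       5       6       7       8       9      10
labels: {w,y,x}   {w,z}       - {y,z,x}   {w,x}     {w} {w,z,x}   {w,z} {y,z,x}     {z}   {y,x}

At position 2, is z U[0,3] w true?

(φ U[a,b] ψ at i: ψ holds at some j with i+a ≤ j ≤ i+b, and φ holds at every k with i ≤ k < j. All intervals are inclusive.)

Does not hold

Need some j in [2,5] with w, and z at every k in [2,j-1].
  j=2: w false.
  j=3: w false.
  j=4: w holds, but z fails at k=2 → not this j.
  j=5: w holds, but z fails at k=2 → not this j.
No j in the window works → until fails.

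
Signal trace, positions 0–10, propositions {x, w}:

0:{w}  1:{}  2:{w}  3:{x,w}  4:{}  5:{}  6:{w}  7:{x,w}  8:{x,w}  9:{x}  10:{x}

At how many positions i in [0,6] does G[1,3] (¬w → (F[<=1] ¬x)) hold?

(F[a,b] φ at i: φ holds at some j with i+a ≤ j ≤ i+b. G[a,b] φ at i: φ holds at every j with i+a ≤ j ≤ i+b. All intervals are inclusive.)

Evaluate at each i in [0,6]:
  i=0: ✓ (all of [1,3])
  i=1: ✓ (all of [2,4])
  i=2: ✓ (all of [3,5])
  i=3: ✓ (all of [4,6])
  i=4: ✓ (all of [5,7])
  i=5: ✓ (all of [6,8])
  i=6: ✗ (fails at j=9)
Positions where it holds: {0, 1, 2, 3, 4, 5} → 6.

6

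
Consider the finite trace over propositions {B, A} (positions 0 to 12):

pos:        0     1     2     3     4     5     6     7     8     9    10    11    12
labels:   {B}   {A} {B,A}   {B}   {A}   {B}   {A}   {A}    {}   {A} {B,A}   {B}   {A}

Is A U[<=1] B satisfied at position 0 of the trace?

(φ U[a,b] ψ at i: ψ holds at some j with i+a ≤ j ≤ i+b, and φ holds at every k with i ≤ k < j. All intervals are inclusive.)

Holds

Need some j in [0,1] with B, and A at every k in [0,j-1].
  j=0: B holds; no prefix to check → satisfied.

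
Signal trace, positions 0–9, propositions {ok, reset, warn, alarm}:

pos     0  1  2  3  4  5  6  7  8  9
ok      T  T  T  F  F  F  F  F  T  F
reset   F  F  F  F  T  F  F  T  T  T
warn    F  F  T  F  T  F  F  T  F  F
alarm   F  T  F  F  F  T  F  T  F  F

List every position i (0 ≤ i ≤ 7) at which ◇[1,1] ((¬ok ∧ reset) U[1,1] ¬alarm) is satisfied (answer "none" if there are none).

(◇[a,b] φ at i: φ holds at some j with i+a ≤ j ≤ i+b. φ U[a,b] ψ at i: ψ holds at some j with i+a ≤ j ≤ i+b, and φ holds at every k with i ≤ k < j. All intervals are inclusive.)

Evaluate at each i in [0,7]:
  i=0: ✗ (none in [1,1])
  i=1: ✗ (none in [2,2])
  i=2: ✗ (none in [3,3])
  i=3: ✗ (none in [4,4])
  i=4: ✗ (none in [5,5])
  i=5: ✗ (none in [6,6])
  i=6: ✓ (witness j=7)
  i=7: ✗ (none in [8,8])

6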